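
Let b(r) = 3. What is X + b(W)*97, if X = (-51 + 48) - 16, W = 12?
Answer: 272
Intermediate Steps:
X = -19 (X = -3 - 16 = -19)
X + b(W)*97 = -19 + 3*97 = -19 + 291 = 272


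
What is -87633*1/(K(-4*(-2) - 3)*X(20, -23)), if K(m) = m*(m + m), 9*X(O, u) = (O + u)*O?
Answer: 262899/1000 ≈ 262.90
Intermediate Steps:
X(O, u) = O*(O + u)/9 (X(O, u) = ((O + u)*O)/9 = (O*(O + u))/9 = O*(O + u)/9)
K(m) = 2*m² (K(m) = m*(2*m) = 2*m²)
-87633*1/(K(-4*(-2) - 3)*X(20, -23)) = -87633*9/(40*(20 - 23)*(-4*(-2) - 3)²) = -87633*(-3/(40*(8 - 3)²)) = -87633/((-40*5²/3)) = -87633/((-40*25/3)) = -87633/((-20/3*50)) = -87633/(-1000/3) = -87633*(-3/1000) = 262899/1000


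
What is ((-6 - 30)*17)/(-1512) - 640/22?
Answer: -13253/462 ≈ -28.686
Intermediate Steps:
((-6 - 30)*17)/(-1512) - 640/22 = -36*17*(-1/1512) - 640*1/22 = -612*(-1/1512) - 320/11 = 17/42 - 320/11 = -13253/462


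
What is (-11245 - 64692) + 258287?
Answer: 182350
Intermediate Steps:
(-11245 - 64692) + 258287 = -75937 + 258287 = 182350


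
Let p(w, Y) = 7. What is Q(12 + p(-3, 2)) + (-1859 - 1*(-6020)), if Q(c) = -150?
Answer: 4011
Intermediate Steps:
Q(12 + p(-3, 2)) + (-1859 - 1*(-6020)) = -150 + (-1859 - 1*(-6020)) = -150 + (-1859 + 6020) = -150 + 4161 = 4011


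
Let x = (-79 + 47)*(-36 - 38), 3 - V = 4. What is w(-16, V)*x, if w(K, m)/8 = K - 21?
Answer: -700928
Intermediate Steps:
V = -1 (V = 3 - 1*4 = 3 - 4 = -1)
w(K, m) = -168 + 8*K (w(K, m) = 8*(K - 21) = 8*(-21 + K) = -168 + 8*K)
x = 2368 (x = -32*(-74) = 2368)
w(-16, V)*x = (-168 + 8*(-16))*2368 = (-168 - 128)*2368 = -296*2368 = -700928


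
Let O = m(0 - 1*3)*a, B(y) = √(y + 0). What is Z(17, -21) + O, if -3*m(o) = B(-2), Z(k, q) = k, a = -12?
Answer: 17 + 4*I*√2 ≈ 17.0 + 5.6569*I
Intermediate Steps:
B(y) = √y
m(o) = -I*√2/3
O = 4*I*√2 (O = -I*√2/3*(-12) = 4*I*√2 ≈ 5.6569*I)
Z(17, -21) + O = 17 + 4*I*√2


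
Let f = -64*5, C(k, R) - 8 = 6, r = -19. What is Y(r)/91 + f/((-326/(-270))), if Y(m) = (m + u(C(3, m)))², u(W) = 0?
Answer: -3872357/14833 ≈ -261.06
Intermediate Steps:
C(k, R) = 14 (C(k, R) = 8 + 6 = 14)
f = -320
Y(m) = m² (Y(m) = (m + 0)² = m²)
Y(r)/91 + f/((-326/(-270))) = (-19)²/91 - 320/((-326/(-270))) = 361*(1/91) - 320/((-326*(-1/270))) = 361/91 - 320/163/135 = 361/91 - 320*135/163 = 361/91 - 43200/163 = -3872357/14833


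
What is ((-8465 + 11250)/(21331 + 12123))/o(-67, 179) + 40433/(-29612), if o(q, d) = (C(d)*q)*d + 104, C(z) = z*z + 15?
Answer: -130005304469749187/95212254231634848 ≈ -1.3654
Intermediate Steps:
C(z) = 15 + z² (C(z) = z² + 15 = 15 + z²)
o(q, d) = 104 + d*q*(15 + d²) (o(q, d) = ((15 + d²)*q)*d + 104 = (q*(15 + d²))*d + 104 = d*q*(15 + d²) + 104 = 104 + d*q*(15 + d²))
((-8465 + 11250)/(21331 + 12123))/o(-67, 179) + 40433/(-29612) = ((-8465 + 11250)/(21331 + 12123))/(104 + 179*(-67)*(15 + 179²)) + 40433/(-29612) = (2785/33454)/(104 + 179*(-67)*(15 + 32041)) + 40433*(-1/29612) = (2785*(1/33454))/(104 + 179*(-67)*32056) - 40433/29612 = 2785/(33454*(104 - 384447608)) - 40433/29612 = (2785/33454)/(-384447504) - 40433/29612 = (2785/33454)*(-1/384447504) - 40433/29612 = -2785/12861306798816 - 40433/29612 = -130005304469749187/95212254231634848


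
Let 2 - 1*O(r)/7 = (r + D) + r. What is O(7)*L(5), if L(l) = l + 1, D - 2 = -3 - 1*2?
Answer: -378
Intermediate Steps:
D = -3 (D = 2 + (-3 - 1*2) = 2 + (-3 - 2) = 2 - 5 = -3)
L(l) = 1 + l
O(r) = 35 - 14*r (O(r) = 14 - 7*((r - 3) + r) = 14 - 7*((-3 + r) + r) = 14 - 7*(-3 + 2*r) = 14 + (21 - 14*r) = 35 - 14*r)
O(7)*L(5) = (35 - 14*7)*(1 + 5) = (35 - 98)*6 = -63*6 = -378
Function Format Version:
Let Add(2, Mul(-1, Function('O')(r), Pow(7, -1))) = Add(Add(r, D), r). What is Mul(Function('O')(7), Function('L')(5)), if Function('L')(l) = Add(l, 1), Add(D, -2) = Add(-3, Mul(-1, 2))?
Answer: -378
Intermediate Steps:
D = -3 (D = Add(2, Add(-3, Mul(-1, 2))) = Add(2, Add(-3, -2)) = Add(2, -5) = -3)
Function('L')(l) = Add(1, l)
Function('O')(r) = Add(35, Mul(-14, r)) (Function('O')(r) = Add(14, Mul(-7, Add(Add(r, -3), r))) = Add(14, Mul(-7, Add(Add(-3, r), r))) = Add(14, Mul(-7, Add(-3, Mul(2, r)))) = Add(14, Add(21, Mul(-14, r))) = Add(35, Mul(-14, r)))
Mul(Function('O')(7), Function('L')(5)) = Mul(Add(35, Mul(-14, 7)), Add(1, 5)) = Mul(Add(35, -98), 6) = Mul(-63, 6) = -378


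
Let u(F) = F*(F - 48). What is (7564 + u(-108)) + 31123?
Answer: 55535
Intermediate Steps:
u(F) = F*(-48 + F)
(7564 + u(-108)) + 31123 = (7564 - 108*(-48 - 108)) + 31123 = (7564 - 108*(-156)) + 31123 = (7564 + 16848) + 31123 = 24412 + 31123 = 55535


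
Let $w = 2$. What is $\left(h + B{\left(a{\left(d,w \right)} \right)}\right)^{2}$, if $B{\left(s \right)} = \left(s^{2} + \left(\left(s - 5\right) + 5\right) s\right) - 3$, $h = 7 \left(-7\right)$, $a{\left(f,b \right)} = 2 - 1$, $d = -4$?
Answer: $2500$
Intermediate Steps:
$a{\left(f,b \right)} = 1$
$h = -49$
$B{\left(s \right)} = -3 + 2 s^{2}$ ($B{\left(s \right)} = \left(s^{2} + \left(\left(-5 + s\right) + 5\right) s\right) - 3 = \left(s^{2} + s s\right) - 3 = \left(s^{2} + s^{2}\right) - 3 = 2 s^{2} - 3 = -3 + 2 s^{2}$)
$\left(h + B{\left(a{\left(d,w \right)} \right)}\right)^{2} = \left(-49 - \left(3 - 2 \cdot 1^{2}\right)\right)^{2} = \left(-49 + \left(-3 + 2 \cdot 1\right)\right)^{2} = \left(-49 + \left(-3 + 2\right)\right)^{2} = \left(-49 - 1\right)^{2} = \left(-50\right)^{2} = 2500$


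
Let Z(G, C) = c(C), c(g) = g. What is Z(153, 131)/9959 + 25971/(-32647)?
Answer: -254368432/325131473 ≈ -0.78236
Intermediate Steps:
Z(G, C) = C
Z(153, 131)/9959 + 25971/(-32647) = 131/9959 + 25971/(-32647) = 131*(1/9959) + 25971*(-1/32647) = 131/9959 - 25971/32647 = -254368432/325131473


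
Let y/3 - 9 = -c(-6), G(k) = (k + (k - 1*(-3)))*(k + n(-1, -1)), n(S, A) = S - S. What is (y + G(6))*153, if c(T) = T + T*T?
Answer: 4131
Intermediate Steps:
c(T) = T + T²
n(S, A) = 0
G(k) = k*(3 + 2*k) (G(k) = (k + (k - 1*(-3)))*(k + 0) = (k + (k + 3))*k = (k + (3 + k))*k = (3 + 2*k)*k = k*(3 + 2*k))
y = -63 (y = 27 + 3*(-(-6)*(1 - 6)) = 27 + 3*(-(-6)*(-5)) = 27 + 3*(-1*30) = 27 + 3*(-30) = 27 - 90 = -63)
(y + G(6))*153 = (-63 + 6*(3 + 2*6))*153 = (-63 + 6*(3 + 12))*153 = (-63 + 6*15)*153 = (-63 + 90)*153 = 27*153 = 4131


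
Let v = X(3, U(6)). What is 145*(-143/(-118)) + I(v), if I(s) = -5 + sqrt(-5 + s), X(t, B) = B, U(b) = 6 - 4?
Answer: 20145/118 + I*sqrt(3) ≈ 170.72 + 1.732*I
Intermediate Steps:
U(b) = 2
v = 2
145*(-143/(-118)) + I(v) = 145*(-143/(-118)) + (-5 + sqrt(-5 + 2)) = 145*(-143*(-1/118)) + (-5 + sqrt(-3)) = 145*(143/118) + (-5 + I*sqrt(3)) = 20735/118 + (-5 + I*sqrt(3)) = 20145/118 + I*sqrt(3)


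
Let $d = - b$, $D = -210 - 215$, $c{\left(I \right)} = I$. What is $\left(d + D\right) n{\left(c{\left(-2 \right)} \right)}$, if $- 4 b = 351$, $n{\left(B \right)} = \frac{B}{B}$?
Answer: $- \frac{1349}{4} \approx -337.25$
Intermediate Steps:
$n{\left(B \right)} = 1$
$D = -425$ ($D = -210 - 215 = -425$)
$b = - \frac{351}{4}$ ($b = \left(- \frac{1}{4}\right) 351 = - \frac{351}{4} \approx -87.75$)
$d = \frac{351}{4}$ ($d = \left(-1\right) \left(- \frac{351}{4}\right) = \frac{351}{4} \approx 87.75$)
$\left(d + D\right) n{\left(c{\left(-2 \right)} \right)} = \left(\frac{351}{4} - 425\right) 1 = \left(- \frac{1349}{4}\right) 1 = - \frac{1349}{4}$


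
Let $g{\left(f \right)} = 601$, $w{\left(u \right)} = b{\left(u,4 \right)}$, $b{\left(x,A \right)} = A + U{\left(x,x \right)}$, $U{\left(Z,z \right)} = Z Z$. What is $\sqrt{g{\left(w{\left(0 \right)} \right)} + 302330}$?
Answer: $3 \sqrt{33659} \approx 550.39$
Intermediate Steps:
$U{\left(Z,z \right)} = Z^{2}$
$b{\left(x,A \right)} = A + x^{2}$
$w{\left(u \right)} = 4 + u^{2}$
$\sqrt{g{\left(w{\left(0 \right)} \right)} + 302330} = \sqrt{601 + 302330} = \sqrt{302931} = 3 \sqrt{33659}$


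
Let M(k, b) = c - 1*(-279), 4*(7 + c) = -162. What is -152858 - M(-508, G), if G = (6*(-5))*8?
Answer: -306179/2 ≈ -1.5309e+5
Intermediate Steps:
c = -95/2 (c = -7 + (1/4)*(-162) = -7 - 81/2 = -95/2 ≈ -47.500)
G = -240 (G = -30*8 = -240)
M(k, b) = 463/2 (M(k, b) = -95/2 - 1*(-279) = -95/2 + 279 = 463/2)
-152858 - M(-508, G) = -152858 - 1*463/2 = -152858 - 463/2 = -306179/2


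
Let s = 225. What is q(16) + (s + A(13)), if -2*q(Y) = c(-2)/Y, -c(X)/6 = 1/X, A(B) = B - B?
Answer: 7197/32 ≈ 224.91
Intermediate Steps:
A(B) = 0
c(X) = -6/X
q(Y) = -3/(2*Y) (q(Y) = -(-6/(-2))/(2*Y) = -(-6*(-½))/(2*Y) = -3/(2*Y))
q(16) + (s + A(13)) = -3/2/16 + (225 + 0) = -3/2*1/16 + 225 = -3/32 + 225 = 7197/32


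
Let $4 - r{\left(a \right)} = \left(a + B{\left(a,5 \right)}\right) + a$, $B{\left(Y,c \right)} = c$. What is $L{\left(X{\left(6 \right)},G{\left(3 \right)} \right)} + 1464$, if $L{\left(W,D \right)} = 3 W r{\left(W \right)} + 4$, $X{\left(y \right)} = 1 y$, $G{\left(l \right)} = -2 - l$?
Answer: $1234$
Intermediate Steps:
$X{\left(y \right)} = y$
$r{\left(a \right)} = -1 - 2 a$ ($r{\left(a \right)} = 4 - \left(\left(a + 5\right) + a\right) = 4 - \left(\left(5 + a\right) + a\right) = 4 - \left(5 + 2 a\right) = -1 - 2 a$)
$L{\left(W,D \right)} = 4 + 3 W \left(-1 - 2 W\right)$ ($L{\left(W,D \right)} = 3 W \left(-1 - 2 W\right) + 4 = 4 + 3 W \left(-1 - 2 W\right)$)
$L{\left(X{\left(6 \right)},G{\left(3 \right)} \right)} + 1464 = \left(4 - 18 \left(1 + 2 \cdot 6\right)\right) + 1464 = \left(4 - 18 \left(1 + 12\right)\right) + 1464 = \left(4 - 18 \cdot 13\right) + 1464 = \left(4 - 234\right) + 1464 = -230 + 1464 = 1234$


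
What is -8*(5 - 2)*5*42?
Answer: -5040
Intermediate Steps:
-8*(5 - 2)*5*42 = -24*5*42 = -8*15*42 = -120*42 = -5040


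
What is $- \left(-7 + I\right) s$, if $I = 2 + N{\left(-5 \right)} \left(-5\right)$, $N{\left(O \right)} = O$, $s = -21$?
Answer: $420$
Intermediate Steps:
$I = 27$ ($I = 2 - -25 = 2 + 25 = 27$)
$- \left(-7 + I\right) s = - \left(-7 + 27\right) \left(-21\right) = - 20 \left(-21\right) = \left(-1\right) \left(-420\right) = 420$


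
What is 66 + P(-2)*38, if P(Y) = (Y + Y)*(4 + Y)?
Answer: -238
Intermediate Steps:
P(Y) = 2*Y*(4 + Y) (P(Y) = (2*Y)*(4 + Y) = 2*Y*(4 + Y))
66 + P(-2)*38 = 66 + (2*(-2)*(4 - 2))*38 = 66 + (2*(-2)*2)*38 = 66 - 8*38 = 66 - 304 = -238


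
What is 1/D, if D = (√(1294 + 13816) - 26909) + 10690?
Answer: -16219/263040851 - √15110/263040851 ≈ -6.2127e-5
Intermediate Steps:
D = -16219 + √15110 (D = (√15110 - 26909) + 10690 = (-26909 + √15110) + 10690 = -16219 + √15110 ≈ -16096.)
1/D = 1/(-16219 + √15110)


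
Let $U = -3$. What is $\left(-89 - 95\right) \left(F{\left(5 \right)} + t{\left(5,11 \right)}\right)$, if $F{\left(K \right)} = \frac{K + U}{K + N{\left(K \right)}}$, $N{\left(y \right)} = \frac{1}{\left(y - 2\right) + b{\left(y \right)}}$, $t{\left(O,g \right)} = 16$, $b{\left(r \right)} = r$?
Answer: $- \frac{123648}{41} \approx -3015.8$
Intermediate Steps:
$N{\left(y \right)} = \frac{1}{-2 + 2 y}$ ($N{\left(y \right)} = \frac{1}{\left(y - 2\right) + y} = \frac{1}{\left(-2 + y\right) + y} = \frac{1}{-2 + 2 y}$)
$F{\left(K \right)} = \frac{-3 + K}{K + \frac{1}{2 \left(-1 + K\right)}}$ ($F{\left(K \right)} = \frac{K - 3}{K + \frac{1}{2 \left(-1 + K\right)}} = \frac{-3 + K}{K + \frac{1}{2 \left(-1 + K\right)}}$)
$\left(-89 - 95\right) \left(F{\left(5 \right)} + t{\left(5,11 \right)}\right) = \left(-89 - 95\right) \left(\frac{2 \left(-1 + 5\right) \left(-3 + 5\right)}{1 + 2 \cdot 5 \left(-1 + 5\right)} + 16\right) = - 184 \left(2 \frac{1}{1 + 2 \cdot 5 \cdot 4} \cdot 4 \cdot 2 + 16\right) = - 184 \left(2 \frac{1}{1 + 40} \cdot 4 \cdot 2 + 16\right) = - 184 \left(2 \cdot \frac{1}{41} \cdot 4 \cdot 2 + 16\right) = - 184 \left(\frac{16}{41} + 16\right) = \left(-184\right) \frac{672}{41} = - \frac{123648}{41}$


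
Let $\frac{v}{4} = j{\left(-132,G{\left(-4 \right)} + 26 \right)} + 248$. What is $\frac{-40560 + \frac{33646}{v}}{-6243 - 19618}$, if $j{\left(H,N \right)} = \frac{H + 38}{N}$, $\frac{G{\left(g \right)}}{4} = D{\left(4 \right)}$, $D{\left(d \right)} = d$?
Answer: $\frac{418307037}{266937242} \approx 1.5671$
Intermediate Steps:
$G{\left(g \right)} = 16$ ($G{\left(g \right)} = 4 \cdot 4 = 16$)
$j{\left(H,N \right)} = \frac{38 + H}{N}$
$v = \frac{20644}{21}$ ($v = 4 \left(\frac{38 - 132}{16 + 26} + 248\right) = 4 \left(\frac{1}{42} \left(-94\right) + 248\right) = 4 \left(- \frac{47}{21} + 248\right) = 4 \cdot \frac{5161}{21} = \frac{20644}{21} \approx 983.05$)
$\frac{-40560 + \frac{33646}{v}}{-6243 - 19618} = \frac{-40560 + \frac{33646}{\frac{20644}{21}}}{-6243 - 19618} = \frac{-40560 + 33646 \cdot \frac{21}{20644}}{-25861} = \left(-40560 + \frac{353283}{10322}\right) \left(- \frac{1}{25861}\right) = \left(- \frac{418307037}{10322}\right) \left(- \frac{1}{25861}\right) = \frac{418307037}{266937242}$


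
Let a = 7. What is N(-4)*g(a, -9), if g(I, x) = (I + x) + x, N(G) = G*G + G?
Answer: -132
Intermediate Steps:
N(G) = G + G**2 (N(G) = G**2 + G = G + G**2)
g(I, x) = I + 2*x
N(-4)*g(a, -9) = (-4*(1 - 4))*(7 + 2*(-9)) = (-4*(-3))*(7 - 18) = 12*(-11) = -132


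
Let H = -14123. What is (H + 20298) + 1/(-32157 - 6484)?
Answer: 238608174/38641 ≈ 6175.0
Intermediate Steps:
(H + 20298) + 1/(-32157 - 6484) = (-14123 + 20298) + 1/(-32157 - 6484) = 6175 + 1/(-38641) = 6175 - 1/38641 = 238608174/38641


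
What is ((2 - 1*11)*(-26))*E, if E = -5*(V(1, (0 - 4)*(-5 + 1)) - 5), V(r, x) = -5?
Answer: 11700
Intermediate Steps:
E = 50 (E = -5*(-5 - 5) = -5*(-10) = 50)
((2 - 1*11)*(-26))*E = ((2 - 1*11)*(-26))*50 = ((2 - 11)*(-26))*50 = -9*(-26)*50 = 234*50 = 11700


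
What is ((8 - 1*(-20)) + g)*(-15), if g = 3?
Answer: -465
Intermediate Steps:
((8 - 1*(-20)) + g)*(-15) = ((8 - 1*(-20)) + 3)*(-15) = ((8 + 20) + 3)*(-15) = (28 + 3)*(-15) = 31*(-15) = -465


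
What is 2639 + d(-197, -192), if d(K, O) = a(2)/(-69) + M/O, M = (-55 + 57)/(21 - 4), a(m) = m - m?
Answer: 4306847/1632 ≈ 2639.0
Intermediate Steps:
a(m) = 0
M = 2/17 ≈ 0.11765
d(K, O) = 2/(17*O) (d(K, O) = 0/(-69) + 2/(17*O) = 0*(-1/69) + 2/(17*O) = 0 + 2/(17*O) = 2/(17*O))
2639 + d(-197, -192) = 2639 + (2/17)/(-192) = 2639 + (2/17)*(-1/192) = 2639 - 1/1632 = 4306847/1632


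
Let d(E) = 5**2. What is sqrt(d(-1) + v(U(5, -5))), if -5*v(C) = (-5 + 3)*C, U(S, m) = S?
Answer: 3*sqrt(3) ≈ 5.1962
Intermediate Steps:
d(E) = 25
v(C) = 2*C/5 (v(C) = -(-5 + 3)*C/5 = -(-2)*C/5 = 2*C/5)
sqrt(d(-1) + v(U(5, -5))) = sqrt(25 + (2/5)*5) = sqrt(25 + 2) = sqrt(27) = 3*sqrt(3)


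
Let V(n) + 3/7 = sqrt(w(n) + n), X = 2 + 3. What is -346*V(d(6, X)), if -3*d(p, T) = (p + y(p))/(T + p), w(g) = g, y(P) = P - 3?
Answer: 1038/7 - 346*I*sqrt(66)/11 ≈ 148.29 - 255.54*I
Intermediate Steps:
y(P) = -3 + P
X = 5
d(p, T) = -(-3 + 2*p)/(3*(T + p)) (d(p, T) = -(p + (-3 + p))/(3*(T + p)) = -(-3 + 2*p)/(3*(T + p)))
V(n) = -3/7 + sqrt(2)*sqrt(n) (V(n) = -3/7 + sqrt(n + n) = -3/7 + sqrt(2*n) = -3/7 + sqrt(2)*sqrt(n))
-346*V(d(6, X)) = -346*(-3/7 + sqrt(2)*sqrt((1 - 2/3*6)/(5 + 6))) = -346*(-3/7 + sqrt(2)*sqrt((1 - 4)/11)) = -346*(-3/7 + sqrt(2)*sqrt((1/11)*(-3))) = -346*(-3/7 + sqrt(2)*sqrt(-3/11)) = -346*(-3/7 + sqrt(2)*(I*sqrt(33)/11)) = -346*(-3/7 + I*sqrt(66)/11) = 1038/7 - 346*I*sqrt(66)/11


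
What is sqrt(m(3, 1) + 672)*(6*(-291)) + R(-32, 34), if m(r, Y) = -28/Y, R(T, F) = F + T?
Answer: 2 - 3492*sqrt(161) ≈ -44307.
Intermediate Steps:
sqrt(m(3, 1) + 672)*(6*(-291)) + R(-32, 34) = sqrt(-28/1 + 672)*(6*(-291)) + (34 - 32) = sqrt(-28*1 + 672)*(-1746) + 2 = sqrt(-28 + 672)*(-1746) + 2 = sqrt(644)*(-1746) + 2 = (2*sqrt(161))*(-1746) + 2 = -3492*sqrt(161) + 2 = 2 - 3492*sqrt(161)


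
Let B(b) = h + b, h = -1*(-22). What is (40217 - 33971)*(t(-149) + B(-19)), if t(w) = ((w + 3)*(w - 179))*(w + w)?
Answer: -89134298766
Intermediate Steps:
h = 22
B(b) = 22 + b
t(w) = 2*w*(-179 + w)*(3 + w) (t(w) = ((3 + w)*(-179 + w))*(2*w) = ((-179 + w)*(3 + w))*(2*w) = 2*w*(-179 + w)*(3 + w))
(40217 - 33971)*(t(-149) + B(-19)) = (40217 - 33971)*(2*(-149)*(-537 + (-149)² - 176*(-149)) + (22 - 19)) = 6246*(2*(-149)*(-537 + 22201 + 26224) + 3) = 6246*(2*(-149)*47888 + 3) = 6246*(-14270624 + 3) = 6246*(-14270621) = -89134298766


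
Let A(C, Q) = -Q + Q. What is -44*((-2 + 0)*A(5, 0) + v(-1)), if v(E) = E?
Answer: 44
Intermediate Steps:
A(C, Q) = 0
-44*((-2 + 0)*A(5, 0) + v(-1)) = -44*((-2 + 0)*0 - 1) = -44*(-2*0 - 1) = -44*(0 - 1) = -44*(-1) = 44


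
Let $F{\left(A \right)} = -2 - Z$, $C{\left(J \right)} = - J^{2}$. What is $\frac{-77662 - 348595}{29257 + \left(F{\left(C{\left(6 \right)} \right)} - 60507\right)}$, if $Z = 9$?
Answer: $\frac{426257}{31261} \approx 13.635$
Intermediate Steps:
$F{\left(A \right)} = -11$ ($F{\left(A \right)} = -2 - 9 = -11$)
$\frac{-77662 - 348595}{29257 + \left(F{\left(C{\left(6 \right)} \right)} - 60507\right)} = \frac{-77662 - 348595}{29257 - 60518} = - \frac{426257}{29257 - 60518} = - \frac{426257}{-31261} = \left(-426257\right) \left(- \frac{1}{31261}\right) = \frac{426257}{31261}$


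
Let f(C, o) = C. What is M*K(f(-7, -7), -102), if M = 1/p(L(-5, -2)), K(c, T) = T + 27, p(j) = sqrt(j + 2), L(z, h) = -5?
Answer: 25*I*sqrt(3) ≈ 43.301*I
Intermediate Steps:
p(j) = sqrt(2 + j)
K(c, T) = 27 + T
M = -I*sqrt(3)/3 (M = 1/(sqrt(2 - 5)) = 1/(sqrt(-3)) = 1/(I*sqrt(3)) = -I*sqrt(3)/3 ≈ -0.57735*I)
M*K(f(-7, -7), -102) = (-I*sqrt(3)/3)*(27 - 102) = -I*sqrt(3)/3*(-75) = 25*I*sqrt(3)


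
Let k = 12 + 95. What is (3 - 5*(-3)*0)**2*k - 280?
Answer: 683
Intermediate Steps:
k = 107
(3 - 5*(-3)*0)**2*k - 280 = (3 - 5*(-3)*0)**2*107 - 280 = (3 + 15*0)**2*107 - 280 = (3 + 0)**2*107 - 280 = 3**2*107 - 280 = 9*107 - 280 = 963 - 280 = 683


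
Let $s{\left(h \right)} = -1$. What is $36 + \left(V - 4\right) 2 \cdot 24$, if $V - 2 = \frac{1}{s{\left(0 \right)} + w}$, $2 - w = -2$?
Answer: $-44$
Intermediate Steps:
$w = 4$ ($w = 2 - -2 = 2 + 2 = 4$)
$V = \frac{7}{3}$ ($V = 2 + \frac{1}{-1 + 4} = 2 + \frac{1}{3} = \frac{7}{3} \approx 2.3333$)
$36 + \left(V - 4\right) 2 \cdot 24 = 36 + \left(\frac{7}{3} - 4\right) 2 \cdot 24 = 36 + \left(- \frac{5}{3}\right) 2 \cdot 24 = 36 - 80 = -44$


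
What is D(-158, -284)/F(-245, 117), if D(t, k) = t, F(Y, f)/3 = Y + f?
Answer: 79/192 ≈ 0.41146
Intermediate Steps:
F(Y, f) = 3*Y + 3*f (F(Y, f) = 3*(Y + f) = 3*Y + 3*f)
D(-158, -284)/F(-245, 117) = -158/(3*(-245) + 3*117) = -158/(-735 + 351) = -158/(-384) = -158*(-1/384) = 79/192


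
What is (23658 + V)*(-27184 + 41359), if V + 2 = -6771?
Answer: 239344875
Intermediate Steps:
V = -6773 (V = -2 - 6771 = -6773)
(23658 + V)*(-27184 + 41359) = (23658 - 6773)*(-27184 + 41359) = 16885*14175 = 239344875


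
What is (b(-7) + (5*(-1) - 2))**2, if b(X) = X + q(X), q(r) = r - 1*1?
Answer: 484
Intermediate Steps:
q(r) = -1 + r (q(r) = r - 1 = -1 + r)
b(X) = -1 + 2*X (b(X) = X + (-1 + X) = -1 + 2*X)
(b(-7) + (5*(-1) - 2))**2 = ((-1 + 2*(-7)) + (5*(-1) - 2))**2 = ((-1 - 14) + (-5 - 2))**2 = (-15 - 7)**2 = (-22)**2 = 484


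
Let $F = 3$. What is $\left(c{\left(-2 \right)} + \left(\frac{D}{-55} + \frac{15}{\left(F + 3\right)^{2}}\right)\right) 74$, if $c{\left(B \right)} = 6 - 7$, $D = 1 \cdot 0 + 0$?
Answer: $- \frac{259}{6} \approx -43.167$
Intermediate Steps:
$D = 0$ ($D = 0 + 0 = 0$)
$c{\left(B \right)} = -1$ ($c{\left(B \right)} = 6 - 7 = -1$)
$\left(c{\left(-2 \right)} + \left(\frac{D}{-55} + \frac{15}{\left(F + 3\right)^{2}}\right)\right) 74 = \left(-1 + \left(\frac{0}{-55} + \frac{15}{\left(3 + 3\right)^{2}}\right)\right) 74 = \left(-1 + \left(0 \left(- \frac{1}{55}\right) + \frac{15}{6^{2}}\right)\right) 74 = \left(-1 + \left(0 + \frac{15}{36}\right)\right) 74 = \left(-1 + \left(0 + 15 \cdot \frac{1}{36}\right)\right) 74 = \left(-1 + \left(0 + \frac{5}{12}\right)\right) 74 = \left(-1 + \frac{5}{12}\right) 74 = \left(- \frac{7}{12}\right) 74 = - \frac{259}{6}$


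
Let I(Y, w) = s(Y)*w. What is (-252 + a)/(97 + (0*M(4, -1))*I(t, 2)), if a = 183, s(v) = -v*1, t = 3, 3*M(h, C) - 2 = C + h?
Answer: -69/97 ≈ -0.71134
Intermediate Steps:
M(h, C) = 2/3 + C/3 + h/3 (M(h, C) = 2/3 + (C + h)/3 = 2/3 + (C/3 + h/3) = 2/3 + C/3 + h/3)
s(v) = -v
I(Y, w) = -Y*w (I(Y, w) = (-Y)*w = -Y*w)
(-252 + a)/(97 + (0*M(4, -1))*I(t, 2)) = (-252 + 183)/(97 + (0*(2/3 + (1/3)*(-1) + (1/3)*4))*(-1*3*2)) = -69/(97 + (0*(2/3 - 1/3 + 4/3))*(-6)) = -69/(97 + (0*(5/3))*(-6)) = -69/(97 + 0*(-6)) = -69/(97 + 0) = -69/97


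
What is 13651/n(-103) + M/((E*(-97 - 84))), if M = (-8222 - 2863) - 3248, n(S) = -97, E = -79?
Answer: -196585950/1387003 ≈ -141.73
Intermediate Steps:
M = -14333 (M = -11085 - 3248 = -14333)
13651/n(-103) + M/((E*(-97 - 84))) = 13651/(-97) - 14333*(-1/(79*(-97 - 84))) = 13651*(-1/97) - 14333/((-79*(-181))) = -13651/97 - 14333/14299 = -196585950/1387003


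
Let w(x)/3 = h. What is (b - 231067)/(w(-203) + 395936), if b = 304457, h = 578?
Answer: 7339/39767 ≈ 0.18455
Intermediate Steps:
w(x) = 1734 (w(x) = 3*578 = 1734)
(b - 231067)/(w(-203) + 395936) = (304457 - 231067)/(1734 + 395936) = 73390/397670 = 73390*(1/397670) = 7339/39767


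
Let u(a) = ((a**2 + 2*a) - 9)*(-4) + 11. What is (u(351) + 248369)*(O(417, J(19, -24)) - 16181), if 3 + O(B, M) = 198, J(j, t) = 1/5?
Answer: 3951675256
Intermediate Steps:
J(j, t) = 1/5
O(B, M) = 195 (O(B, M) = -3 + 198 = 195)
u(a) = 47 - 8*a - 4*a**2 (u(a) = (-9 + a**2 + 2*a)*(-4) + 11 = (36 - 8*a - 4*a**2) + 11 = 47 - 8*a - 4*a**2)
(u(351) + 248369)*(O(417, J(19, -24)) - 16181) = ((47 - 8*351 - 4*351**2) + 248369)*(195 - 16181) = ((47 - 2808 - 4*123201) + 248369)*(-15986) = ((47 - 2808 - 492804) + 248369)*(-15986) = (-495565 + 248369)*(-15986) = -247196*(-15986) = 3951675256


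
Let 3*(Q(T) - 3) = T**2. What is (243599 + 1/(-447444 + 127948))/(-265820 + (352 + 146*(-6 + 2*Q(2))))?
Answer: -17960516793/19544209312 ≈ -0.91897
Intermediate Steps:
Q(T) = 3 + T**2/3
(243599 + 1/(-447444 + 127948))/(-265820 + (352 + 146*(-6 + 2*Q(2)))) = (243599 + 1/(-447444 + 127948))/(-265820 + (352 + 146*(-6 + 2*(3 + (1/3)*2**2)))) = (243599 + 1/(-319496))/(-265820 + (352 + 146*(-6 + 2*(3 + (1/3)*4)))) = (243599 - 1/319496)/(-265820 + (352 + 146*(-6 + 2*(3 + 4/3)))) = 77828906103/(319496*(-265820 + (352 + 146*(-6 + 2*(13/3))))) = 77828906103/(319496*(-265820 + (352 + 146*(-6 + 26/3)))) = 77828906103/(319496*(-265820 + (352 + 146*(8/3)))) = 77828906103/(319496*(-265820 + (352 + 1168/3))) = 77828906103/(319496*(-265820 + 2224/3)) = 77828906103/(319496*(-795236/3)) = (77828906103/319496)*(-3/795236) = -17960516793/19544209312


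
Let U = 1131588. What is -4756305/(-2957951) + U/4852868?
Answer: 6607225547232/3588636438367 ≈ 1.8412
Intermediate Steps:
-4756305/(-2957951) + U/4852868 = -4756305/(-2957951) + 1131588/4852868 = -4756305*(-1/2957951) + 1131588*(1/4852868) = 4756305/2957951 + 282897/1213217 = 6607225547232/3588636438367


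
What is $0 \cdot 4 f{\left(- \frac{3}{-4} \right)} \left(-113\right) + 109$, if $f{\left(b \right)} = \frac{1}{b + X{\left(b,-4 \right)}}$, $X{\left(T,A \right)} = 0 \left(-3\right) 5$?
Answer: $109$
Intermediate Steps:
$X{\left(T,A \right)} = 0$ ($X{\left(T,A \right)} = 0 \cdot 5 = 0$)
$f{\left(b \right)} = \frac{1}{b}$ ($f{\left(b \right)} = \frac{1}{b + 0} = \frac{1}{b}$)
$0 \cdot 4 f{\left(- \frac{3}{-4} \right)} \left(-113\right) + 109 = \frac{0 \cdot 4}{\left(-3\right) \frac{1}{-4}} \left(-113\right) + 109 = \frac{0}{\left(-3\right) \left(- \frac{1}{4}\right)} \left(-113\right) + 109 = \frac{0}{\frac{3}{4}} \left(-113\right) + 109 = 0 \cdot \frac{4}{3} \left(-113\right) + 109 = 0 \left(-113\right) + 109 = 0 + 109 = 109$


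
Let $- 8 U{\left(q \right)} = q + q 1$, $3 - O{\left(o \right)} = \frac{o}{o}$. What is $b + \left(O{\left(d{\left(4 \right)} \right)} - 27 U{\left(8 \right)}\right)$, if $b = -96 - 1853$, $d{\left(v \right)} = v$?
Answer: $-1893$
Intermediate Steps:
$O{\left(o \right)} = 2$ ($O{\left(o \right)} = 3 - \frac{o}{o} = 3 - 1 = 2$)
$U{\left(q \right)} = - \frac{q}{4}$ ($U{\left(q \right)} = - \frac{q + q 1}{8} = - \frac{q + q}{8} = - \frac{2 q}{8} = - \frac{q}{4}$)
$b = -1949$ ($b = -96 - 1853 = -1949$)
$b + \left(O{\left(d{\left(4 \right)} \right)} - 27 U{\left(8 \right)}\right) = -1949 - \left(-2 + 27 \left(\left(- \frac{1}{4}\right) 8\right)\right) = -1949 + \left(2 - -54\right) = -1949 + \left(2 + 54\right) = -1949 + 56 = -1893$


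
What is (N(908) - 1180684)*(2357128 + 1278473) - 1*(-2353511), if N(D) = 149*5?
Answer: -4289785054828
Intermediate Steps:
N(D) = 745
(N(908) - 1180684)*(2357128 + 1278473) - 1*(-2353511) = (745 - 1180684)*(2357128 + 1278473) - 1*(-2353511) = -1179939*3635601 + 2353511 = -4289787408339 + 2353511 = -4289785054828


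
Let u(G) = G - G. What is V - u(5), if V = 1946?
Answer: 1946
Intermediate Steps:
u(G) = 0
V - u(5) = 1946 - 1*0 = 1946 + 0 = 1946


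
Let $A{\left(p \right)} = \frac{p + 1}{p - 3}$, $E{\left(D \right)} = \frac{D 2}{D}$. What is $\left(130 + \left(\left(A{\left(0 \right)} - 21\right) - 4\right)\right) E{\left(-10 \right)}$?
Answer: $\frac{628}{3} \approx 209.33$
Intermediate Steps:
$E{\left(D \right)} = 2$ ($E{\left(D \right)} = \frac{2 D}{D} = 2$)
$A{\left(p \right)} = \frac{1 + p}{-3 + p}$
$\left(130 + \left(\left(A{\left(0 \right)} - 21\right) - 4\right)\right) E{\left(-10 \right)} = \left(130 - \left(25 - \frac{1 + 0}{-3 + 0}\right)\right) 2 = \left(130 - \left(25 - \frac{1}{-3} \cdot 1\right)\right) 2 = \left(130 - \frac{76}{3}\right) 2 = \frac{314}{3} \cdot 2 = \frac{628}{3}$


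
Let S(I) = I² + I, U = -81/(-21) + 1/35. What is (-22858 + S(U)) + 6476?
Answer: -20044694/1225 ≈ -16363.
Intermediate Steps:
U = 136/35 (U = -81*(-1/21) + 1*(1/35) = 27/7 + 1/35 = 136/35 ≈ 3.8857)
S(I) = I + I²
(-22858 + S(U)) + 6476 = (-22858 + 136*(1 + 136/35)/35) + 6476 = (-22858 + (136/35)*(171/35)) + 6476 = (-22858 + 23256/1225) + 6476 = -27977794/1225 + 6476 = -20044694/1225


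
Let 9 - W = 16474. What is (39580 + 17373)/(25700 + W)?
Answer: 56953/9235 ≈ 6.1671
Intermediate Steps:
W = -16465 (W = 9 - 1*16474 = 9 - 16474 = -16465)
(39580 + 17373)/(25700 + W) = (39580 + 17373)/(25700 - 16465) = 56953/9235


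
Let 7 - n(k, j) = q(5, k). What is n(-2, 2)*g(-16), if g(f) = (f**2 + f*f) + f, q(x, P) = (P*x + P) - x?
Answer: 11904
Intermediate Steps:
q(x, P) = P - x + P*x (q(x, P) = (P + P*x) - x = P - x + P*x)
g(f) = f + 2*f**2 (g(f) = (f**2 + f**2) + f = 2*f**2 + f = f + 2*f**2)
n(k, j) = 12 - 6*k (n(k, j) = 7 - (k - 1*5 + k*5) = 7 - (k - 5 + 5*k) = 7 - (-5 + 6*k) = 7 + (5 - 6*k) = 12 - 6*k)
n(-2, 2)*g(-16) = (12 - 6*(-2))*(-16*(1 + 2*(-16))) = (12 + 12)*(-16*(1 - 32)) = 24*(-16*(-31)) = 24*496 = 11904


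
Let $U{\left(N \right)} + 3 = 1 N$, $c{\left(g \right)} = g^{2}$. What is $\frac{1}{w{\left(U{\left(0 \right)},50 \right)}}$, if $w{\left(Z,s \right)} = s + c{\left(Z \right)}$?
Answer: $\frac{1}{59} \approx 0.016949$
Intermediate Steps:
$U{\left(N \right)} = -3 + N$ ($U{\left(N \right)} = -3 + 1 N = -3 + N$)
$w{\left(Z,s \right)} = s + Z^{2}$
$\frac{1}{w{\left(U{\left(0 \right)},50 \right)}} = \frac{1}{50 + \left(-3 + 0\right)^{2}} = \frac{1}{50 + \left(-3\right)^{2}} = \frac{1}{50 + 9} = \frac{1}{59}$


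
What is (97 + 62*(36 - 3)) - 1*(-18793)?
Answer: 20936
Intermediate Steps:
(97 + 62*(36 - 3)) - 1*(-18793) = (97 + 62*33) + 18793 = (97 + 2046) + 18793 = 2143 + 18793 = 20936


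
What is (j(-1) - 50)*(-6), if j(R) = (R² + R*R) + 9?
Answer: 234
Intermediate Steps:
j(R) = 9 + 2*R² (j(R) = (R² + R²) + 9 = 2*R² + 9 = 9 + 2*R²)
(j(-1) - 50)*(-6) = ((9 + 2*(-1)²) - 50)*(-6) = ((9 + 2*1) - 50)*(-6) = ((9 + 2) - 50)*(-6) = (11 - 50)*(-6) = -39*(-6) = 234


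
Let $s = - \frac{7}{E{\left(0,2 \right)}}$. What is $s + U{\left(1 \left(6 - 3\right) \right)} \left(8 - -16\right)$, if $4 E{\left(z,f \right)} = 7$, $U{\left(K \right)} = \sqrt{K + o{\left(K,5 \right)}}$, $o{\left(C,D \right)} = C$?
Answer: $-4 + 24 \sqrt{6} \approx 54.788$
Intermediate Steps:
$U{\left(K \right)} = \sqrt{2} \sqrt{K}$ ($U{\left(K \right)} = \sqrt{K + K} = \sqrt{2 K} = \sqrt{2} \sqrt{K}$)
$E{\left(z,f \right)} = \frac{7}{4}$ ($E{\left(z,f \right)} = \frac{1}{4} \cdot 7 = \frac{7}{4}$)
$s = -4$ ($s = - \frac{7}{\frac{7}{4}} = \left(-7\right) \frac{4}{7} = -4$)
$s + U{\left(1 \left(6 - 3\right) \right)} \left(8 - -16\right) = -4 + \sqrt{2} \sqrt{1 \left(6 - 3\right)} \left(8 - -16\right) = -4 + \sqrt{2} \sqrt{1 \cdot 3} \left(8 + 16\right) = -4 + \sqrt{2} \sqrt{3} \cdot 24 = -4 + \sqrt{6} \cdot 24 = -4 + 24 \sqrt{6}$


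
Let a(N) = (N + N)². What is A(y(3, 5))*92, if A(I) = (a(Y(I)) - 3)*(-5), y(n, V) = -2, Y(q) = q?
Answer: -5980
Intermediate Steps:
a(N) = 4*N² (a(N) = (2*N)² = 4*N²)
A(I) = 15 - 20*I² (A(I) = (4*I² - 3)*(-5) = (-3 + 4*I²)*(-5) = 15 - 20*I²)
A(y(3, 5))*92 = (15 - 20*(-2)²)*92 = (15 - 20*4)*92 = (15 - 80)*92 = -65*92 = -5980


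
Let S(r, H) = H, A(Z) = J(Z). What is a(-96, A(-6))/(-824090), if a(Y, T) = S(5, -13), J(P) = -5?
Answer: 13/824090 ≈ 1.5775e-5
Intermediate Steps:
A(Z) = -5
a(Y, T) = -13
a(-96, A(-6))/(-824090) = -13/(-824090) = -13*(-1/824090) = 13/824090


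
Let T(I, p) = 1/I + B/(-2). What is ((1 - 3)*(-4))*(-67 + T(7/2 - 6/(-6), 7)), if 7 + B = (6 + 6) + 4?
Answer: -5132/9 ≈ -570.22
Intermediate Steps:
B = 9 (B = -7 + ((6 + 6) + 4) = -7 + (12 + 4) = -7 + 16 = 9)
T(I, p) = -9/2 + 1/I (T(I, p) = 1/I + 9/(-2) = 1/I + 9*(-1/2) = 1/I - 9/2 = -9/2 + 1/I)
((1 - 3)*(-4))*(-67 + T(7/2 - 6/(-6), 7)) = ((1 - 3)*(-4))*(-67 + (-9/2 + 1/(7/2 - 6/(-6)))) = (-2*(-4))*(-67 + (-9/2 + 1/(7*(1/2) - 6*(-1/6)))) = 8*(-67 + (-9/2 + 1/(7/2 + 1))) = 8*(-67 + (-9/2 + 1/(9/2))) = 8*(-67 + (-9/2 + 2/9)) = 8*(-67 - 77/18) = 8*(-1283/18) = -5132/9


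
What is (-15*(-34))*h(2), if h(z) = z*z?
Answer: 2040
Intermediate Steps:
h(z) = z**2
(-15*(-34))*h(2) = -15*(-34)*2**2 = 510*4 = 2040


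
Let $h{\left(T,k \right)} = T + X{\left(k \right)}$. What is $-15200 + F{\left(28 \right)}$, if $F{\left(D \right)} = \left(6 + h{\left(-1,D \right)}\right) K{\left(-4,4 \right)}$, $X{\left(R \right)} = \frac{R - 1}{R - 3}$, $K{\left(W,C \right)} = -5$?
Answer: $- \frac{76152}{5} \approx -15230.0$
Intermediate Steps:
$X{\left(R \right)} = \frac{-1 + R}{-3 + R}$
$h{\left(T,k \right)} = T + \frac{-1 + k}{-3 + k}$
$F{\left(D \right)} = -30 - \frac{10}{-3 + D}$ ($F{\left(D \right)} = \left(6 + \frac{-1 + D - \left(-3 + D\right)}{-3 + D}\right) \left(-5\right) = \left(6 + \frac{1}{-3 + D} 2\right) \left(-5\right) = \left(6 + \frac{2}{-3 + D}\right) \left(-5\right) = -30 - \frac{10}{-3 + D}$)
$-15200 + F{\left(28 \right)} = -15200 + \frac{10 \left(8 - 84\right)}{-3 + 28} = -15200 + \frac{10 \left(8 - 84\right)}{25} = -15200 + 10 \cdot \frac{1}{25} \left(-76\right) = -15200 - \frac{152}{5} = - \frac{76152}{5}$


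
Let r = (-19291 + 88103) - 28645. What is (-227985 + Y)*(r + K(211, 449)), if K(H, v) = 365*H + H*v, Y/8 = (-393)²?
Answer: 213533083047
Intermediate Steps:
Y = 1235592 (Y = 8*(-393)² = 8*154449 = 1235592)
r = 40167 (r = 68812 - 28645 = 40167)
(-227985 + Y)*(r + K(211, 449)) = (-227985 + 1235592)*(40167 + 211*(365 + 449)) = 1007607*(40167 + 211*814) = 1007607*(40167 + 171754) = 1007607*211921 = 213533083047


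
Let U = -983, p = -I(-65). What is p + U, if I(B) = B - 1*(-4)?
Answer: -922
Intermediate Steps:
I(B) = 4 + B (I(B) = B + 4 = 4 + B)
p = 61 (p = -(4 - 65) = -1*(-61) = 61)
p + U = 61 - 983 = -922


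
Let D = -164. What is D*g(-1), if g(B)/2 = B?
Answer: 328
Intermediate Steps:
g(B) = 2*B
D*g(-1) = -328*(-1) = -164*(-2) = 328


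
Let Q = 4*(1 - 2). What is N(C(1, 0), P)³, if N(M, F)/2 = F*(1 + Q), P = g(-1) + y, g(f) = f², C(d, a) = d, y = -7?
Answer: 46656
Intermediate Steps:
Q = -4 (Q = 4*(-1) = -4)
P = -6 (P = (-1)² - 7 = 1 - 7 = -6)
N(M, F) = -6*F (N(M, F) = 2*(F*(1 - 4)) = 2*(F*(-3)) = 2*(-3*F) = -6*F)
N(C(1, 0), P)³ = (-6*(-6))³ = 36³ = 46656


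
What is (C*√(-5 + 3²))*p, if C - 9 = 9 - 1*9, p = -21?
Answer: -378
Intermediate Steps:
C = 9 (C = 9 + (9 - 1*9) = 9 + (9 - 9) = 9 + 0 = 9)
(C*√(-5 + 3²))*p = (9*√(-5 + 3²))*(-21) = (9*√(-5 + 9))*(-21) = (9*√4)*(-21) = (9*2)*(-21) = 18*(-21) = -378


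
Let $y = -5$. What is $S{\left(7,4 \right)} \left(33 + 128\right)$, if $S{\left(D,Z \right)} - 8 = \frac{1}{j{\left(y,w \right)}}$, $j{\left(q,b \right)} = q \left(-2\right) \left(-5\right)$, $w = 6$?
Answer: $\frac{64239}{50} \approx 1284.8$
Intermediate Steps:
$j{\left(q,b \right)} = 10 q$ ($j{\left(q,b \right)} = - 2 q \left(-5\right) = 10 q$)
$S{\left(D,Z \right)} = \frac{399}{50}$ ($S{\left(D,Z \right)} = 8 + \frac{1}{10 \left(-5\right)} = 8 + \frac{1}{-50} = 8 - \frac{1}{50} = \frac{399}{50}$)
$S{\left(7,4 \right)} \left(33 + 128\right) = \frac{399 \left(33 + 128\right)}{50} = \frac{399}{50} \cdot 161 = \frac{64239}{50}$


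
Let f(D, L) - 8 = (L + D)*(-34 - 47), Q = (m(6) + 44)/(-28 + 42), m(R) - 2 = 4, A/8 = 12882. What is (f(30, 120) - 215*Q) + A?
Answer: 631023/7 ≈ 90146.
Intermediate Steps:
A = 103056 (A = 8*12882 = 103056)
m(R) = 6 (m(R) = 2 + 4 = 6)
Q = 25/7 (Q = (6 + 44)/(-28 + 42) = 50/14 = 50*(1/14) = 25/7 ≈ 3.5714)
f(D, L) = 8 - 81*D - 81*L (f(D, L) = 8 + (L + D)*(-34 - 47) = 8 + (D + L)*(-81) = 8 + (-81*D - 81*L) = 8 - 81*D - 81*L)
(f(30, 120) - 215*Q) + A = ((8 - 81*30 - 81*120) - 215*25/7) + 103056 = ((8 - 2430 - 9720) - 5375/7) + 103056 = (-12142 - 5375/7) + 103056 = -90369/7 + 103056 = 631023/7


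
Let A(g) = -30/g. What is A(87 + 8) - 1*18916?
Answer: -359410/19 ≈ -18916.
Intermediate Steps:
A(87 + 8) - 1*18916 = -30/(87 + 8) - 1*18916 = -30/95 - 18916 = -30*1/95 - 18916 = -6/19 - 18916 = -359410/19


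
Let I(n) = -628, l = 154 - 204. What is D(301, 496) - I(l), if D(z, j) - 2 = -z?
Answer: 329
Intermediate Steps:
D(z, j) = 2 - z
l = -50
D(301, 496) - I(l) = (2 - 1*301) - 1*(-628) = (2 - 301) + 628 = -299 + 628 = 329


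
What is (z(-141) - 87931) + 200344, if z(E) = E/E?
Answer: 112414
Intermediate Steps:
z(E) = 1
(z(-141) - 87931) + 200344 = (1 - 87931) + 200344 = -87930 + 200344 = 112414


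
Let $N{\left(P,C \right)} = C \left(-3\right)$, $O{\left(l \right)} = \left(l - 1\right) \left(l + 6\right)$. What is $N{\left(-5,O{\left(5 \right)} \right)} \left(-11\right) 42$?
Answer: $60984$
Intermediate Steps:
$O{\left(l \right)} = \left(-1 + l\right) \left(6 + l\right)$
$N{\left(P,C \right)} = - 3 C$
$N{\left(-5,O{\left(5 \right)} \right)} \left(-11\right) 42 = - 3 \left(-6 + 5^{2} + 5 \cdot 5\right) \left(-11\right) 42 = - 3 \left(-6 + 25 + 25\right) \left(-11\right) 42 = \left(-3\right) 44 \left(-11\right) 42 = \left(-132\right) \left(-11\right) 42 = 1452 \cdot 42 = 60984$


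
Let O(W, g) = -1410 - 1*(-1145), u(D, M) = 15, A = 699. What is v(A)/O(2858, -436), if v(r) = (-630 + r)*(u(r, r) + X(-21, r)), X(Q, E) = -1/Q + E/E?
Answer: -7751/1855 ≈ -4.1784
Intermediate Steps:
X(Q, E) = 1 - 1/Q (X(Q, E) = -1/Q + 1 = 1 - 1/Q)
v(r) = -10110 + 337*r/21 (v(r) = (-630 + r)*(15 + (-1 - 21)/(-21)) = (-630 + r)*(15 - 1/21*(-22)) = (-630 + r)*(15 + 22/21) = (-630 + r)*(337/21) = -10110 + 337*r/21)
O(W, g) = -265 (O(W, g) = -1410 + 1145 = -265)
v(A)/O(2858, -436) = (-10110 + (337/21)*699)/(-265) = (-10110 + 78521/7)*(-1/265) = (7751/7)*(-1/265) = -7751/1855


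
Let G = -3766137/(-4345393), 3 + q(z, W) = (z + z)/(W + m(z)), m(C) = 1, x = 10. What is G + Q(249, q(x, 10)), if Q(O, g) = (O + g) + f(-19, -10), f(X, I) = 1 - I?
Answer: 12412761378/47799323 ≈ 259.69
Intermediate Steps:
q(z, W) = -3 + 2*z/(1 + W) (q(z, W) = -3 + (z + z)/(W + 1) = -3 + (2*z)/(1 + W) = -3 + 2*z/(1 + W))
G = 3766137/4345393 (G = -3766137*(-1/4345393) = 3766137/4345393 ≈ 0.86670)
Q(O, g) = 11 + O + g (Q(O, g) = (O + g) + (1 - 1*(-10)) = (O + g) + (1 + 10) = (O + g) + 11 = 11 + O + g)
G + Q(249, q(x, 10)) = 3766137/4345393 + (11 + 249 + (-3 - 3*10 + 2*10)/(1 + 10)) = 3766137/4345393 + (11 + 249 + (-3 - 30 + 20)/11) = 3766137/4345393 + (11 + 249 + (1/11)*(-13)) = 3766137/4345393 + (11 + 249 - 13/11) = 3766137/4345393 + 2847/11 = 12412761378/47799323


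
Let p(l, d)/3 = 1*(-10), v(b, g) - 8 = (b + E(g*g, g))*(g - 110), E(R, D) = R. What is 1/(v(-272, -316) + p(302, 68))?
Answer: -1/42422806 ≈ -2.3572e-8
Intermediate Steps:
v(b, g) = 8 + (-110 + g)*(b + g**2) (v(b, g) = 8 + (b + g*g)*(g - 110) = 8 + (b + g**2)*(-110 + g) = 8 + (-110 + g)*(b + g**2))
p(l, d) = -30 (p(l, d) = 3*(1*(-10)) = 3*(-10) = -30)
1/(v(-272, -316) + p(302, 68)) = 1/((8 + (-316)**3 - 110*(-272) - 110*(-316)**2 - 272*(-316)) - 30) = 1/((8 - 31554496 + 29920 - 110*99856 + 85952) - 30) = 1/((8 - 31554496 + 29920 - 10984160 + 85952) - 30) = 1/(-42422776 - 30) = 1/(-42422806) = -1/42422806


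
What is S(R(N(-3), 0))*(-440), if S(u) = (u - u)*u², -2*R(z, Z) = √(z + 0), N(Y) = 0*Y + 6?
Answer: 0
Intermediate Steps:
N(Y) = 6 (N(Y) = 0 + 6 = 6)
R(z, Z) = -√z/2 (R(z, Z) = -√(z + 0)/2 = -√z/2)
S(u) = 0 (S(u) = 0*u² = 0)
S(R(N(-3), 0))*(-440) = 0*(-440) = 0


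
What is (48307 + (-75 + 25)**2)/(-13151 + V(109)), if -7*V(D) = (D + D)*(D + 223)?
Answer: -355649/164433 ≈ -2.1629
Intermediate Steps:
V(D) = -2*D*(223 + D)/7 (V(D) = -(D + D)*(D + 223)/7 = -2*D*(223 + D)/7)
(48307 + (-75 + 25)**2)/(-13151 + V(109)) = (48307 + (-75 + 25)**2)/(-13151 - 2/7*109*(223 + 109)) = (48307 + (-50)**2)/(-13151 - 2/7*109*332) = (48307 + 2500)/(-13151 - 72376/7) = 50807/(-164433/7) = 50807*(-7/164433) = -355649/164433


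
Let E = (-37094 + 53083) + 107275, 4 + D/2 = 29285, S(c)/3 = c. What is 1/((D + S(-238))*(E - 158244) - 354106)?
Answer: -1/2023877146 ≈ -4.9410e-10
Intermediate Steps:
S(c) = 3*c
D = 58562 (D = -8 + 2*29285 = -8 + 58570 = 58562)
E = 123264 (E = 15989 + 107275 = 123264)
1/((D + S(-238))*(E - 158244) - 354106) = 1/((58562 + 3*(-238))*(123264 - 158244) - 354106) = 1/((58562 - 714)*(-34980) - 354106) = 1/(57848*(-34980) - 354106) = 1/(-2023523040 - 354106) = 1/(-2023877146) = -1/2023877146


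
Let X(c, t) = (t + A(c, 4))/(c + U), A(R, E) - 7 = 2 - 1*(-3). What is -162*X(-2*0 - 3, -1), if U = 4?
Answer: -1782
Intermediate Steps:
A(R, E) = 12 (A(R, E) = 7 + (2 - 1*(-3)) = 7 + (2 + 3) = 7 + 5 = 12)
X(c, t) = (12 + t)/(4 + c) (X(c, t) = (t + 12)/(c + 4) = (12 + t)/(4 + c))
-162*X(-2*0 - 3, -1) = -162*(12 - 1)/(4 + (-2*0 - 3)) = -162*11/(4 + (0 - 3)) = -162*11/(4 - 3) = -162*11/1 = -162*11 = -1782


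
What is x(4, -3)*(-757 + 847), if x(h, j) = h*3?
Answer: 1080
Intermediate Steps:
x(h, j) = 3*h
x(4, -3)*(-757 + 847) = (3*4)*(-757 + 847) = 12*90 = 1080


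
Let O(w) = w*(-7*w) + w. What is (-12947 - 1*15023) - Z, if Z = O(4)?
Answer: -27862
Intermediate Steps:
O(w) = w - 7*w² (O(w) = -7*w² + w = w - 7*w²)
Z = -108 (Z = 4*(1 - 7*4) = 4*(1 - 28) = 4*(-27) = -108)
(-12947 - 1*15023) - Z = (-12947 - 1*15023) - 1*(-108) = (-12947 - 15023) + 108 = -27970 + 108 = -27862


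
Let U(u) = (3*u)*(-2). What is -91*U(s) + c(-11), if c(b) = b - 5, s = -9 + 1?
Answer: -4384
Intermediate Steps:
s = -8
U(u) = -6*u
c(b) = -5 + b
-91*U(s) + c(-11) = -(-546)*(-8) + (-5 - 11) = -91*48 - 16 = -4368 - 16 = -4384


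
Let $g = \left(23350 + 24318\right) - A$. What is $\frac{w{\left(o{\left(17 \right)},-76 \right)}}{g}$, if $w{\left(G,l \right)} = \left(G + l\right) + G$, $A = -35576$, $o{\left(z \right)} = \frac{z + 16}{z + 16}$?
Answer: $- \frac{37}{41622} \approx -0.00088895$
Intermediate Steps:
$o{\left(z \right)} = 1$ ($o{\left(z \right)} = \frac{16 + z}{16 + z} = 1$)
$w{\left(G,l \right)} = l + 2 G$
$g = 83244$ ($g = \left(23350 + 24318\right) - -35576 = 47668 + 35576 = 83244$)
$\frac{w{\left(o{\left(17 \right)},-76 \right)}}{g} = \frac{-76 + 2 \cdot 1}{83244} = \left(-76 + 2\right) \frac{1}{83244} = \left(-74\right) \frac{1}{83244} = - \frac{37}{41622}$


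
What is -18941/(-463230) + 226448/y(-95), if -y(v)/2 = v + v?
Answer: 5245235231/8801370 ≈ 595.96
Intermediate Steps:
y(v) = -4*v (y(v) = -2*(v + v) = -4*v)
-18941/(-463230) + 226448/y(-95) = -18941/(-463230) + 226448/((-4*(-95))) = -18941*(-1/463230) + 226448/380 = 18941/463230 + 226448*(1/380) = 18941/463230 + 56612/95 = 5245235231/8801370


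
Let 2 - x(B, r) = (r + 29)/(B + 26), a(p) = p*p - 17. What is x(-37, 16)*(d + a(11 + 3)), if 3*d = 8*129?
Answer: 35041/11 ≈ 3185.5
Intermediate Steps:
a(p) = -17 + p² (a(p) = p² - 17 = -17 + p²)
d = 344 (d = (8*129)/3 = (⅓)*1032 = 344)
x(B, r) = 2 - (29 + r)/(26 + B) (x(B, r) = 2 - (r + 29)/(B + 26) = 2 - (29 + r)/(26 + B))
x(-37, 16)*(d + a(11 + 3)) = ((23 - 1*16 + 2*(-37))/(26 - 37))*(344 + (-17 + (11 + 3)²)) = ((23 - 16 - 74)/(-11))*(344 + (-17 + 14²)) = (-1/11*(-67))*(344 + (-17 + 196)) = 67*(344 + 179)/11 = (67/11)*523 = 35041/11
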